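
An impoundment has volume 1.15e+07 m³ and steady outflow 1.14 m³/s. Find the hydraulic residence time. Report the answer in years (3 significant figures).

Q = 1.14 m³/s × 3.156e+07 s/yr = 3.598e+07 m³/yr.
Hydraulic residence time τ = V/Q = 1.15e+07/3.598e+07 = 0.3197 yr.

0.320 yr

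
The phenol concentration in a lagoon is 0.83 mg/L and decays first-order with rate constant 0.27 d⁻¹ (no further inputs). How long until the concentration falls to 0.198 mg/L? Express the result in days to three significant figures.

t = ln(C₀/C)/k = ln(0.83/0.198)/0.27 = 1.433/0.27 = 5.308 d.

5.31 d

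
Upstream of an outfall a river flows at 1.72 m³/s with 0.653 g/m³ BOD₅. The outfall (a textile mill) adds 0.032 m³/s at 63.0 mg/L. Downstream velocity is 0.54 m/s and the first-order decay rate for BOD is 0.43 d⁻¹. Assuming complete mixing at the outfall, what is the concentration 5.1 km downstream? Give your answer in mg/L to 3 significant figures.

After complete mixing, C₀ = (0.032·63 + 1.72·0.653) / 1.752 = 1.792 mg/L.
Travel time t = 5100 m / 0.54 m/s = 9444 s = 0.1093 d.
C = 1.792·exp(−0.43·0.1093) = 1.792·0.9541 = 1.709 mg/L.

1.71 mg/L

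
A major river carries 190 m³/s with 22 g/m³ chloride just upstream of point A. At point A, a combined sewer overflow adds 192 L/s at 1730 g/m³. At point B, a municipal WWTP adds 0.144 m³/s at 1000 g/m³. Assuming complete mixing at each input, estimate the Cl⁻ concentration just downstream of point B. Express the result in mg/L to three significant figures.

24.5 mg/L

192 L/s = 0.192 m³/s.
After input A: C = (190·22 + 0.192·1730) / 190.2 = 23.72 mg/L.
After input B: C = (190.2·23.72 + 0.144·1000) / 190.3 = 24.46 mg/L.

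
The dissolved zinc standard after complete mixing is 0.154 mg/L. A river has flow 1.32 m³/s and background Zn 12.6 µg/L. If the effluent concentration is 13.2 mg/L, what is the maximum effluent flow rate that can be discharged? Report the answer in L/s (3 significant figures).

12.6 µg/L = 0.0126 mg/L.
Mass balance at complete mixing: C_std·(Q_w + Q_r) = Q_w·C_e + Q_r·C_b.
Rearranging, Q_w = Q_r·(C_std − C_b)/(C_e − C_std) = 1.32·(0.154 − 0.0126) / (13.2 − 0.154) = 0.01431 m³/s.
= 14.31 L/s.

14.3 L/s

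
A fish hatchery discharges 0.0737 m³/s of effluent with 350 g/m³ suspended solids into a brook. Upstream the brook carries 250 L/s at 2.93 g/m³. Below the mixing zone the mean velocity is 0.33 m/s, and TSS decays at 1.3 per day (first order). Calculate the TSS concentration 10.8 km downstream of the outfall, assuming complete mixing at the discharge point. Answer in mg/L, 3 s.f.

250 L/s = 0.25 m³/s.
After complete mixing, C₀ = (0.0737·350 + 0.25·2.93) / 0.3237 = 81.95 mg/L.
Travel time t = 1.08e+04 m / 0.33 m/s = 3.273e+04 s = 0.3788 d.
C = 81.95·exp(−1.3·0.3788) = 81.95·0.6111 = 50.08 mg/L.

50.1 mg/L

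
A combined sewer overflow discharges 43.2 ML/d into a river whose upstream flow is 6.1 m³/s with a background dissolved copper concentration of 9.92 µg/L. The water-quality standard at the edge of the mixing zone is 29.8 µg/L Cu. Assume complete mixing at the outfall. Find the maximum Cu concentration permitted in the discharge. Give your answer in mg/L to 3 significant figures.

0.272 mg/L

43.2 ML/d = 0.5 m³/s.
9.92 µg/L = 0.00992 mg/L.
29.8 µg/L = 0.0298 mg/L.
Mass balance: 0.0298·6.6 = 0.5·Cₑ + 6.1·0.00992.
Cₑ = (0.1967 − 0.06051) / 0.5 = 0.2723 mg/L.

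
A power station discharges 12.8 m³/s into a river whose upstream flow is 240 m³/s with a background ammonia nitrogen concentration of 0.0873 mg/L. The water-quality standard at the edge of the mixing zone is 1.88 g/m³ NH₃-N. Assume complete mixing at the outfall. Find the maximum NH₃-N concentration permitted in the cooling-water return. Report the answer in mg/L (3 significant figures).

35.5 mg/L

Mass balance: 1.88·252.8 = 12.8·Cₑ + 240·0.0873.
Cₑ = (475.3 − 20.95) / 12.8 = 35.49 mg/L.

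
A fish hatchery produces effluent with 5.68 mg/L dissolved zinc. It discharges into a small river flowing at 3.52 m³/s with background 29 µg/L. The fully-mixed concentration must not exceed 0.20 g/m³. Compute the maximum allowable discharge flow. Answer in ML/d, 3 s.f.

29 µg/L = 0.029 mg/L.
Mass balance at complete mixing: C_std·(Q_w + Q_r) = Q_w·C_e + Q_r·C_b.
Rearranging, Q_w = Q_r·(C_std − C_b)/(C_e − C_std) = 3.52·(0.2 − 0.029) / (5.68 − 0.2) = 0.1098 m³/s.
= 9.49 ML/d.

9.49 ML/d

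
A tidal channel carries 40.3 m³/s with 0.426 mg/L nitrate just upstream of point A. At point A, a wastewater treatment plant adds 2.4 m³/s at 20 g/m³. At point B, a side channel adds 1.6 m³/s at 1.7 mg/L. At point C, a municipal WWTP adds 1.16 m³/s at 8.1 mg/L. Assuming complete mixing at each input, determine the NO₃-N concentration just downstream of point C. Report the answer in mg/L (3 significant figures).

1.70 mg/L

After input A: C = (40.3·0.426 + 2.4·20) / 42.7 = 1.526 mg/L.
After input B: C = (42.7·1.526 + 1.6·1.7) / 44.3 = 1.532 mg/L.
After input C: C = (44.3·1.532 + 1.16·8.1) / 45.46 = 1.7 mg/L.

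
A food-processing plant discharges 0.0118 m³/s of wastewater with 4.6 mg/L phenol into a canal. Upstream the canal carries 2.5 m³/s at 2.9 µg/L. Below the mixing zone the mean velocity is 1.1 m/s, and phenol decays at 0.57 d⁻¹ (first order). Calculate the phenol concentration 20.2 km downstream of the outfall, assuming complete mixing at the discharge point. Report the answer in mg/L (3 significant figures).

2.9 µg/L = 0.0029 mg/L.
After complete mixing, C₀ = (0.0118·4.6 + 2.5·0.0029) / 2.512 = 0.0245 mg/L.
Travel time t = 2.02e+04 m / 1.1 m/s = 1.836e+04 s = 0.2125 d.
C = 0.0245·exp(−0.57·0.2125) = 0.0245·0.8859 = 0.0217 mg/L.

0.0217 mg/L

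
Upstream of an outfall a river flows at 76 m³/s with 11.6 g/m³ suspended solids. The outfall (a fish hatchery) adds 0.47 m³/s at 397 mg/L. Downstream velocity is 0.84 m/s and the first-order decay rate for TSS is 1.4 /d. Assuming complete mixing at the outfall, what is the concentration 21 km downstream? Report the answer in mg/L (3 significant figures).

9.32 mg/L

After complete mixing, C₀ = (0.47·397 + 76·11.6) / 76.47 = 13.97 mg/L.
Travel time t = 2.1e+04 m / 0.84 m/s = 2.5e+04 s = 0.2894 d.
C = 13.97·exp(−1.4·0.2894) = 13.97·0.6669 = 9.316 mg/L.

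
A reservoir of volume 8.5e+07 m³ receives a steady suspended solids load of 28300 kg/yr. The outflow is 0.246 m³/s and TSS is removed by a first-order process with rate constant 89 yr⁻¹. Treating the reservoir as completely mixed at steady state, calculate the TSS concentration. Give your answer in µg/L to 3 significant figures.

3.74 µg/L

Outflow Q = 0.246 m³/s × 3.156e+07 s/yr = 7.763e+06 m³/yr.
Steady-state CSTR mass balance: W = Q·C + k·V·C, so C = W/(Q + kV).
Q + kV = 7.763e+06 + 89·8.5e+07 = 7.573e+09 m³/yr.
C = 28300/7.573e+09 = 3.737e-06 kg/m³ = 0.003737 mg/L = 3.737 µg/L.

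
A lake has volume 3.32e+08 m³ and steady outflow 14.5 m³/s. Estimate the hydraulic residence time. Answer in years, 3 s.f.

0.726 yr

Q = 14.5 m³/s × 3.156e+07 s/yr = 4.576e+08 m³/yr.
Hydraulic residence time τ = V/Q = 3.32e+08/4.576e+08 = 0.7255 yr.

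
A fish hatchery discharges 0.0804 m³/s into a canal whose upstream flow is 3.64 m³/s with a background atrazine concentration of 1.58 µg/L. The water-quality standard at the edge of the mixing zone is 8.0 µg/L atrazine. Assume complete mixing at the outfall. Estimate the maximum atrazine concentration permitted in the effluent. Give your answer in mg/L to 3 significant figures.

0.299 mg/L

1.58 µg/L = 0.00158 mg/L.
8.0 µg/L = 0.008 mg/L.
Mass balance: 0.008·3.72 = 0.0804·Cₑ + 3.64·0.00158.
Cₑ = (0.02976 − 0.005751) / 0.0804 = 0.2987 mg/L.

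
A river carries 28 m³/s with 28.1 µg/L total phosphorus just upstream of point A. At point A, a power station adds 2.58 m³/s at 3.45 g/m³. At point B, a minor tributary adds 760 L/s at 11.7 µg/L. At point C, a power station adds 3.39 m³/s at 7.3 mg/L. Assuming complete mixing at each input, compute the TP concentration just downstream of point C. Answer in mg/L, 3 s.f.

0.992 mg/L

28.1 µg/L = 0.0281 mg/L.
After input A: C = (28·0.0281 + 2.58·3.45) / 30.58 = 0.3168 mg/L.
760 L/s = 0.76 m³/s.
11.7 µg/L = 0.0117 mg/L.
After input B: C = (30.58·0.3168 + 0.76·0.0117) / 31.34 = 0.3094 mg/L.
After input C: C = (31.34·0.3094 + 3.39·7.3) / 34.73 = 0.9918 mg/L.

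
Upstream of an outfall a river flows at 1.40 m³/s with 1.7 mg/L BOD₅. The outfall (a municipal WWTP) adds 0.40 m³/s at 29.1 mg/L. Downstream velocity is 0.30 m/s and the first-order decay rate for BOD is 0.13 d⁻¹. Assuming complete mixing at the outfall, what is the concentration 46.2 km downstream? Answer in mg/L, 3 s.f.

After complete mixing, C₀ = (0.4·29.1 + 1.4·1.7) / 1.8 = 7.789 mg/L.
Travel time t = 4.62e+04 m / 0.30 m/s = 1.54e+05 s = 1.782 d.
C = 7.789·exp(−0.13·1.782) = 7.789·0.7932 = 6.178 mg/L.

6.18 mg/L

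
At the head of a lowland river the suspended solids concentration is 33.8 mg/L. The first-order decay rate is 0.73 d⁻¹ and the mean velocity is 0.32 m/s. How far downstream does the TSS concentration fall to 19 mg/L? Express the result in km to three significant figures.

From C = C₀·e^(−kt), t = ln(C₀/C)/k = ln(33.8/19)/0.73 = 0.576/0.73 = 0.7891 d.
Distance = v·t = 0.32 m/s × 6.818e+04 s = 2.182e+04 m = 21.82 km.

21.8 km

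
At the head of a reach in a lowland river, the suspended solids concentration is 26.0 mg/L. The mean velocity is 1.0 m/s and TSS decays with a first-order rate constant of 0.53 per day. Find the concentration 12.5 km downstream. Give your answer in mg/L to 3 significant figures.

24.1 mg/L

Travel time t = 12.5 km / 1.0 m/s = 1.25e+04/1.0 = 1.25e+04 s = 0.1447 d.
First-order decay: C = 26.0·exp(−0.53·0.1447) = 26.0·0.9262 = 24.08 mg/L.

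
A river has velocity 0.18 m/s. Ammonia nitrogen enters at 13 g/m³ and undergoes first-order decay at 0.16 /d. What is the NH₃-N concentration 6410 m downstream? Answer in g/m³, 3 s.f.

12.2 g/m³

Travel time t = 6410 m / 0.18 m/s = 6410/0.18 = 3.561e+04 s = 0.4122 d.
First-order decay: C = 13·exp(−0.16·0.4122) = 13·0.9362 = 12.17 g/m³.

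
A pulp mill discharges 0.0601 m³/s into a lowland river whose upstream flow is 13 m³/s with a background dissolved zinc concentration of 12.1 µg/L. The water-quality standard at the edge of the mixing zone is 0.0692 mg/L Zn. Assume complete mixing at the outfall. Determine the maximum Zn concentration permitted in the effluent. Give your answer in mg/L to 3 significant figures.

12.4 mg/L

12.1 µg/L = 0.0121 mg/L.
Mass balance: 0.0692·13.06 = 0.0601·Cₑ + 13·0.0121.
Cₑ = (0.9038 − 0.1573) / 0.0601 = 12.42 mg/L.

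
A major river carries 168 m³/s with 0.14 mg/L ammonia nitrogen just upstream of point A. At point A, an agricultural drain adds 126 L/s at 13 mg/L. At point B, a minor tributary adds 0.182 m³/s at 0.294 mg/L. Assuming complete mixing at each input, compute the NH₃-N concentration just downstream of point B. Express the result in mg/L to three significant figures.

126 L/s = 0.126 m³/s.
After input A: C = (168·0.14 + 0.126·13) / 168.1 = 0.1496 mg/L.
After input B: C = (168.1·0.1496 + 0.182·0.294) / 168.3 = 0.1498 mg/L.

0.150 mg/L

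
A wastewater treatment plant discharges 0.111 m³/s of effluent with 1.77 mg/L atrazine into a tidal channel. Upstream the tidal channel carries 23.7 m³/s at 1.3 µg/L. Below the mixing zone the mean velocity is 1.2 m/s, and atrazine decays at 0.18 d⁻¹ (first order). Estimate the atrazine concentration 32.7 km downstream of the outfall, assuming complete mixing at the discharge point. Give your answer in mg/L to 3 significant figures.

0.00902 mg/L

1.3 µg/L = 0.0013 mg/L.
After complete mixing, C₀ = (0.111·1.77 + 23.7·0.0013) / 23.81 = 0.009545 mg/L.
Travel time t = 3.27e+04 m / 1.2 m/s = 2.725e+04 s = 0.3154 d.
C = 0.009545·exp(−0.18·0.3154) = 0.009545·0.9448 = 0.009018 mg/L.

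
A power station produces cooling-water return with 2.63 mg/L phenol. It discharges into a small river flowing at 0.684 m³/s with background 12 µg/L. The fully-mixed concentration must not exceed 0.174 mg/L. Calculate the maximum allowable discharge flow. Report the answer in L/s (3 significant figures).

45.1 L/s

12 µg/L = 0.012 mg/L.
Mass balance at complete mixing: C_std·(Q_w + Q_r) = Q_w·C_e + Q_r·C_b.
Rearranging, Q_w = Q_r·(C_std − C_b)/(C_e − C_std) = 0.684·(0.174 − 0.012) / (2.63 − 0.174) = 0.04512 m³/s.
= 45.12 L/s.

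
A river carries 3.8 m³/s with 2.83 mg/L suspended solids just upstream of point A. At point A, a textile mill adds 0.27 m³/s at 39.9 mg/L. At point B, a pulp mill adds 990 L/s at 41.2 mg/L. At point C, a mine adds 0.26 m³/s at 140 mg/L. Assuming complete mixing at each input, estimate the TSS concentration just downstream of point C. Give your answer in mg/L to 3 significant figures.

18.6 mg/L

After input A: C = (3.8·2.83 + 0.27·39.9) / 4.07 = 5.289 mg/L.
990 L/s = 0.99 m³/s.
After input B: C = (4.07·5.289 + 0.99·41.2) / 5.06 = 12.32 mg/L.
After input C: C = (5.06·12.32 + 0.26·140) / 5.32 = 18.56 mg/L.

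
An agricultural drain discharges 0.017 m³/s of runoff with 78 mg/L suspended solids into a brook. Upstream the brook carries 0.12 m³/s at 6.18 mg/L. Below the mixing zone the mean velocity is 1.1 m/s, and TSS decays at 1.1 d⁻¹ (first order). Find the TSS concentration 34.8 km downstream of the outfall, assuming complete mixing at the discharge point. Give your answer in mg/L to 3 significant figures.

After complete mixing, C₀ = (0.017·78 + 0.12·6.18) / 0.137 = 15.09 mg/L.
Travel time t = 3.48e+04 m / 1.1 m/s = 3.164e+04 s = 0.3662 d.
C = 15.09·exp(−1.1·0.3662) = 15.09·0.6685 = 10.09 mg/L.

10.1 mg/L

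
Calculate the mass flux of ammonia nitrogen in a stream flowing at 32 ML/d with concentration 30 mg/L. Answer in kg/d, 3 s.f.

32 ML/d = 0.3704 m³/s.
Mass flux = Q·C = 0.3704 m³/s × 30 g/m³ = 11.11 g/s.
= 11.11 g/s × 86.4 = 960 kg/d.

960 kg/d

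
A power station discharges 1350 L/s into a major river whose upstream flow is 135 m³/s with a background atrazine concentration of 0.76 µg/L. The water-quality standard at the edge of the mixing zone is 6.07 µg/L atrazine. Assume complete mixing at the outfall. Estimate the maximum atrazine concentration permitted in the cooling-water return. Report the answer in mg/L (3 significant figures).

0.537 mg/L

1350 L/s = 1.35 m³/s.
0.76 µg/L = 0.00076 mg/L.
6.07 µg/L = 0.00607 mg/L.
Mass balance: 0.00607·136.3 = 1.35·Cₑ + 135·0.00076.
Cₑ = (0.8276 − 0.1026) / 1.35 = 0.5371 mg/L.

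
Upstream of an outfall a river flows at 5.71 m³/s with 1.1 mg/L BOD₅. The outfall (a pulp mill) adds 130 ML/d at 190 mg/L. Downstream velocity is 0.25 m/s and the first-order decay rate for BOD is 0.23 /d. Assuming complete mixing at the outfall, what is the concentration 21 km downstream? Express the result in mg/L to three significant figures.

130 ML/d = 1.505 m³/s.
After complete mixing, C₀ = (1.505·190 + 5.71·1.1) / 7.215 = 40.5 mg/L.
Travel time t = 2.1e+04 m / 0.25 m/s = 8.4e+04 s = 0.9722 d.
C = 40.5·exp(−0.23·0.9722) = 40.5·0.7996 = 32.38 mg/L.

32.4 mg/L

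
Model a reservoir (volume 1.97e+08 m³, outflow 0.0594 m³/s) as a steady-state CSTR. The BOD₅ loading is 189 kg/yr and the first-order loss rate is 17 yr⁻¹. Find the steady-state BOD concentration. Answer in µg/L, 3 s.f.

Outflow Q = 0.0594 m³/s × 3.156e+07 s/yr = 1.875e+06 m³/yr.
Steady-state CSTR mass balance: W = Q·C + k·V·C, so C = W/(Q + kV).
Q + kV = 1.875e+06 + 17·1.97e+08 = 3.351e+09 m³/yr.
C = 189/3.351e+09 = 5.64e-08 kg/m³ = 5.64e-05 mg/L = 0.0564 µg/L.

0.0564 µg/L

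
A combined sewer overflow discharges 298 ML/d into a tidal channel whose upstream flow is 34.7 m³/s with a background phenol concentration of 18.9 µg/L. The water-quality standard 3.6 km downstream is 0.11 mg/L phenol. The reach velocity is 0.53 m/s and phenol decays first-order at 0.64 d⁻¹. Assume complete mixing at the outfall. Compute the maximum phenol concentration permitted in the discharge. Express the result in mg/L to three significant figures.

298 ML/d = 3.449 m³/s.
18.9 µg/L = 0.0189 mg/L.
Travel time to the compliance point: t = 3600/0.53 = 6792 s = 0.07862 d; decay factor exp(−0.64·0.07862) = 0.9509.
So the concentration just after mixing may be at most 0.11/0.9509 = 0.1157 mg/L.
Mass balance: 0.1157·38.15 = 3.449·Cₑ + 34.7·0.0189.
Cₑ = (4.413 − 0.6558) / 3.449 = 1.089 mg/L.

1.09 mg/L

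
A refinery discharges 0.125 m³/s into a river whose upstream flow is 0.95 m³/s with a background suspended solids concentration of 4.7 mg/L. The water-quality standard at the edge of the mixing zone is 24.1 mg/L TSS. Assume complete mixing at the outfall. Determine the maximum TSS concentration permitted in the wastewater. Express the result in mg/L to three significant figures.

172 mg/L

Mass balance: 24.1·1.075 = 0.125·Cₑ + 0.95·4.7.
Cₑ = (25.91 − 4.465) / 0.125 = 171.5 mg/L.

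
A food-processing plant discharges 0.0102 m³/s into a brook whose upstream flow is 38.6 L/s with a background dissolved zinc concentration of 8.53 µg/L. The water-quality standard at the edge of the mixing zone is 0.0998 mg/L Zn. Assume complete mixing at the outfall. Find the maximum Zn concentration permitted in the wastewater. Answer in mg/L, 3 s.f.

0.445 mg/L

38.6 L/s = 0.0386 m³/s.
8.53 µg/L = 0.00853 mg/L.
Mass balance: 0.0998·0.0488 = 0.0102·Cₑ + 0.0386·0.00853.
Cₑ = (0.00487 − 0.0003293) / 0.0102 = 0.4452 mg/L.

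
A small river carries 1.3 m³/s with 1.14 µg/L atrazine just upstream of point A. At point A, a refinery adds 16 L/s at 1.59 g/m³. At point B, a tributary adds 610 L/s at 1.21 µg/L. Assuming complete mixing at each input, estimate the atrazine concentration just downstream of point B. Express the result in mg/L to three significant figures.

0.0144 mg/L

1.14 µg/L = 0.00114 mg/L.
16 L/s = 0.016 m³/s.
After input A: C = (1.3·0.00114 + 0.016·1.59) / 1.316 = 0.02046 mg/L.
610 L/s = 0.61 m³/s.
1.21 µg/L = 0.00121 mg/L.
After input B: C = (1.316·0.02046 + 0.61·0.00121) / 1.926 = 0.01436 mg/L.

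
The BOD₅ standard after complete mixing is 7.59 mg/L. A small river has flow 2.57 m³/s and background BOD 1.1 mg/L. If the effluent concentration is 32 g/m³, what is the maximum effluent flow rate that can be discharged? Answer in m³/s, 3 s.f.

0.683 m³/s

Mass balance at complete mixing: C_std·(Q_w + Q_r) = Q_w·C_e + Q_r·C_b.
Rearranging, Q_w = Q_r·(C_std − C_b)/(C_e − C_std) = 2.57·(7.59 − 1.1) / (32 − 7.59) = 0.6833 m³/s.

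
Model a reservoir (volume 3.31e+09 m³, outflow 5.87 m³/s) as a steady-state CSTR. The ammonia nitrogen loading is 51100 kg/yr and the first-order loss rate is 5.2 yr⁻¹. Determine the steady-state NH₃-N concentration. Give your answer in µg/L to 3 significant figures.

Outflow Q = 5.87 m³/s × 3.156e+07 s/yr = 1.852e+08 m³/yr.
Steady-state CSTR mass balance: W = Q·C + k·V·C, so C = W/(Q + kV).
Q + kV = 1.852e+08 + 5.2·3.31e+09 = 1.74e+10 m³/yr.
C = 51100/1.74e+10 = 2.937e-06 kg/m³ = 0.002937 mg/L = 2.937 µg/L.

2.94 µg/L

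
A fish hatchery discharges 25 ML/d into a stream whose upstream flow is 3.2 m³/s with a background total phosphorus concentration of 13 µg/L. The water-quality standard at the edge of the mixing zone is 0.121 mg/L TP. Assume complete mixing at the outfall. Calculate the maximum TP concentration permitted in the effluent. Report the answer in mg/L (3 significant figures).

1.32 mg/L

25 ML/d = 0.2894 m³/s.
13 µg/L = 0.013 mg/L.
Mass balance: 0.121·3.489 = 0.2894·Cₑ + 3.2·0.013.
Cₑ = (0.4222 − 0.0416) / 0.2894 = 1.315 mg/L.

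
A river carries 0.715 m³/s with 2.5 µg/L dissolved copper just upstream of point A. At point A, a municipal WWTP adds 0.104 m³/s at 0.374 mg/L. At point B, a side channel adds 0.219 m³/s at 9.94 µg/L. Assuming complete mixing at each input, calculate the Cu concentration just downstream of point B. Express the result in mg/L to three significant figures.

2.5 µg/L = 0.0025 mg/L.
After input A: C = (0.715·0.0025 + 0.104·0.374) / 0.819 = 0.04967 mg/L.
9.94 µg/L = 0.00994 mg/L.
After input B: C = (0.819·0.04967 + 0.219·0.00994) / 1.038 = 0.04129 mg/L.

0.0413 mg/L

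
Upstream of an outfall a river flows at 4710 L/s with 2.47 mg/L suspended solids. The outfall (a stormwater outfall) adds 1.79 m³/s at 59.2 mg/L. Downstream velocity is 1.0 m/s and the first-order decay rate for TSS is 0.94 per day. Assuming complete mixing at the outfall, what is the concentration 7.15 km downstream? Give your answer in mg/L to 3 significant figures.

16.7 mg/L

4710 L/s = 4.71 m³/s.
After complete mixing, C₀ = (1.79·59.2 + 4.71·2.47) / 6.5 = 18.09 mg/L.
Travel time t = 7150 m / 1.0 m/s = 7150 s = 0.08275 d.
C = 18.09·exp(−0.94·0.08275) = 18.09·0.9252 = 16.74 mg/L.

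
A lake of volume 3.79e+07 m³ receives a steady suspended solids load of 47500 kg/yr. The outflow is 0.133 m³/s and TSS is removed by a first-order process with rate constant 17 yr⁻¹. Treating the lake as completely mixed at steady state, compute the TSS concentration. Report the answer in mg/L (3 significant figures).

Outflow Q = 0.133 m³/s × 3.156e+07 s/yr = 4.197e+06 m³/yr.
Steady-state CSTR mass balance: W = Q·C + k·V·C, so C = W/(Q + kV).
Q + kV = 4.197e+06 + 17·3.79e+07 = 6.485e+08 m³/yr.
C = 47500/6.485e+08 = 7.325e-05 kg/m³ = 0.07325 mg/L.

0.0732 mg/L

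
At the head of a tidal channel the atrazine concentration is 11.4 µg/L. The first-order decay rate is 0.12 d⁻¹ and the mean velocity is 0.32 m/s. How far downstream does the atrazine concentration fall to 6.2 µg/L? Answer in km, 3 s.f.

140 km

From C = C₀·e^(−kt), t = ln(C₀/C)/k = ln(11.4/6.2)/0.12 = 0.6091/0.12 = 5.076 d.
Distance = v·t = 0.32 m/s × 4.385e+05 s = 1.403e+05 m = 140.3 km.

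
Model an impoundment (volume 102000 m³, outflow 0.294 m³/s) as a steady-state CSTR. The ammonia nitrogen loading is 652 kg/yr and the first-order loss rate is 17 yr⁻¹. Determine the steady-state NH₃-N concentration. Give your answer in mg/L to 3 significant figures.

0.0592 mg/L

Outflow Q = 0.294 m³/s × 3.156e+07 s/yr = 9.278e+06 m³/yr.
Steady-state CSTR mass balance: W = Q·C + k·V·C, so C = W/(Q + kV).
Q + kV = 9.278e+06 + 17·102000 = 1.101e+07 m³/yr.
C = 652/1.101e+07 = 5.921e-05 kg/m³ = 0.05921 mg/L.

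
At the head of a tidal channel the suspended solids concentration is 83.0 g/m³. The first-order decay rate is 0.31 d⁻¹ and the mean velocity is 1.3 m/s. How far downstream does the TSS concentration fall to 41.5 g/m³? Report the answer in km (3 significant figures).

From C = C₀·e^(−kt), t = ln(C₀/C)/k = ln(83.0/41.5)/0.31 = 0.6931/0.31 = 2.236 d.
Distance = v·t = 1.3 m/s × 1.932e+05 s = 2.511e+05 m = 251.1 km.

251 km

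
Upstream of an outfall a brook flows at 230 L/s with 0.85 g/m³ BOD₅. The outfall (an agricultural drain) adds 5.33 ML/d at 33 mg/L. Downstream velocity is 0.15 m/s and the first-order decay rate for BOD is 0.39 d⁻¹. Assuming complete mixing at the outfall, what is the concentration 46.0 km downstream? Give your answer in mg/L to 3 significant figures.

5.33 ML/d = 0.06169 m³/s.
230 L/s = 0.23 m³/s.
After complete mixing, C₀ = (0.06169·33 + 0.23·0.85) / 0.2917 = 7.649 mg/L.
Travel time t = 4.6e+04 m / 0.15 m/s = 3.067e+05 s = 3.549 d.
C = 7.649·exp(−0.39·3.549) = 7.649·0.2505 = 1.916 mg/L.

1.92 mg/L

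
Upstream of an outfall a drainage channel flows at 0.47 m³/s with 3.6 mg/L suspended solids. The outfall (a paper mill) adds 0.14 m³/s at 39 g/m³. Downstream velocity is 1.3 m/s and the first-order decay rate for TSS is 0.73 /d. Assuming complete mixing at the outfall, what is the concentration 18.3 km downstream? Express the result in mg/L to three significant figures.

10.4 mg/L

After complete mixing, C₀ = (0.14·39 + 0.47·3.6) / 0.61 = 11.72 mg/L.
Travel time t = 1.83e+04 m / 1.3 m/s = 1.408e+04 s = 0.1629 d.
C = 11.72·exp(−0.73·0.1629) = 11.72·0.8879 = 10.41 mg/L.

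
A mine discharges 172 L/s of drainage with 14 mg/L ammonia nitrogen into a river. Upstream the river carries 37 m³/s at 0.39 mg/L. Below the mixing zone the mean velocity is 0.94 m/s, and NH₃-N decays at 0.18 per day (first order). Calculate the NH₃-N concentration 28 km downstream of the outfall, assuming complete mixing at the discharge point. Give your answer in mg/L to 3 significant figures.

0.426 mg/L

172 L/s = 0.172 m³/s.
After complete mixing, C₀ = (0.172·14 + 37·0.39) / 37.17 = 0.453 mg/L.
Travel time t = 2.8e+04 m / 0.94 m/s = 2.979e+04 s = 0.3448 d.
C = 0.453·exp(−0.18·0.3448) = 0.453·0.9398 = 0.4257 mg/L.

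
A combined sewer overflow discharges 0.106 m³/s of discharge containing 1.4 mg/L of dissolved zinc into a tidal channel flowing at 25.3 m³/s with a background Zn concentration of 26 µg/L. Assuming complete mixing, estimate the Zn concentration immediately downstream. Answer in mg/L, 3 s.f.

0.0317 mg/L

26 µg/L = 0.026 mg/L.
By mass balance at complete mixing, C = (0.106·1.4 + 25.3·0.026) / (0.106 + 25.3) = 0.8062/25.41 = 0.03173 mg/L.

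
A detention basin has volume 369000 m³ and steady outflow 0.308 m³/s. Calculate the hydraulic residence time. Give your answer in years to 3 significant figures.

Q = 0.308 m³/s × 3.156e+07 s/yr = 9.72e+06 m³/yr.
Hydraulic residence time τ = V/Q = 369000/9.72e+06 = 0.03796 yr.

0.0380 yr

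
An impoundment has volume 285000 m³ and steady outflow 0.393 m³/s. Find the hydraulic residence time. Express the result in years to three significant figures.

Q = 0.393 m³/s × 3.156e+07 s/yr = 1.24e+07 m³/yr.
Hydraulic residence time τ = V/Q = 285000/1.24e+07 = 0.02298 yr.

0.0230 yr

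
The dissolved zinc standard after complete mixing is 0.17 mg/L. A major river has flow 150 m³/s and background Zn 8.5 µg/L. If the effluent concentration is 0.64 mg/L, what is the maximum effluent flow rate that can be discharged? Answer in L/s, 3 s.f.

51500 L/s

8.5 µg/L = 0.0085 mg/L.
Mass balance at complete mixing: C_std·(Q_w + Q_r) = Q_w·C_e + Q_r·C_b.
Rearranging, Q_w = Q_r·(C_std − C_b)/(C_e − C_std) = 150·(0.17 − 0.0085) / (0.64 − 0.17) = 51.54 m³/s.
= 5.154e+04 L/s.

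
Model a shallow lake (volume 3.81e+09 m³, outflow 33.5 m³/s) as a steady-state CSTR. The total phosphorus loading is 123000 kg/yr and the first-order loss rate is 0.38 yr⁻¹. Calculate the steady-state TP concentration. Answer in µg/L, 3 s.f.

Outflow Q = 33.5 m³/s × 3.156e+07 s/yr = 1.057e+09 m³/yr.
Steady-state CSTR mass balance: W = Q·C + k·V·C, so C = W/(Q + kV).
Q + kV = 1.057e+09 + 0.38·3.81e+09 = 2.505e+09 m³/yr.
C = 123000/2.505e+09 = 4.91e-05 kg/m³ = 0.0491 mg/L = 49.1 µg/L.

49.1 µg/L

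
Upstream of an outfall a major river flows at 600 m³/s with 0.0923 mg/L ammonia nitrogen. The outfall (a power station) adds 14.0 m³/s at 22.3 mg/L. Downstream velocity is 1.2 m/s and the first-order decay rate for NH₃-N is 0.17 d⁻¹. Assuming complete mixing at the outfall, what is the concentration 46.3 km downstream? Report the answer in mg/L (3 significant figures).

0.555 mg/L

After complete mixing, C₀ = (14·22.3 + 600·0.0923) / 614 = 0.5987 mg/L.
Travel time t = 4.63e+04 m / 1.2 m/s = 3.858e+04 s = 0.4466 d.
C = 0.5987·exp(−0.17·0.4466) = 0.5987·0.9269 = 0.5549 mg/L.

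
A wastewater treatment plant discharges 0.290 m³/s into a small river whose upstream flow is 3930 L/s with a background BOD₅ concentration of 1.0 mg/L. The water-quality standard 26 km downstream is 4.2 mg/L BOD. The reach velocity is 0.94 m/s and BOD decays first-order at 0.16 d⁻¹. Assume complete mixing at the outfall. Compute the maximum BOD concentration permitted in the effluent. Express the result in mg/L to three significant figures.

3930 L/s = 3.93 m³/s.
Travel time to the compliance point: t = 2.6e+04/0.94 = 2.766e+04 s = 0.3201 d; decay factor exp(−0.16·0.3201) = 0.9501.
So the concentration just after mixing may be at most 4.2/0.9501 = 4.421 mg/L.
Mass balance: 4.421·4.22 = 0.29·Cₑ + 3.93·1.
Cₑ = (18.66 − 3.93) / 0.29 = 50.78 mg/L.

50.8 mg/L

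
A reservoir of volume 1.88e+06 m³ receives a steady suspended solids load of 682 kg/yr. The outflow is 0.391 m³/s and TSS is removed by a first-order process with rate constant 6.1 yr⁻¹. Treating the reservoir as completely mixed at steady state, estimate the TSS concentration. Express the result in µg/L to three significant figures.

Outflow Q = 0.391 m³/s × 3.156e+07 s/yr = 1.234e+07 m³/yr.
Steady-state CSTR mass balance: W = Q·C + k·V·C, so C = W/(Q + kV).
Q + kV = 1.234e+07 + 6.1·1.88e+06 = 2.381e+07 m³/yr.
C = 682/2.381e+07 = 2.865e-05 kg/m³ = 0.02865 mg/L = 28.65 µg/L.

28.6 µg/L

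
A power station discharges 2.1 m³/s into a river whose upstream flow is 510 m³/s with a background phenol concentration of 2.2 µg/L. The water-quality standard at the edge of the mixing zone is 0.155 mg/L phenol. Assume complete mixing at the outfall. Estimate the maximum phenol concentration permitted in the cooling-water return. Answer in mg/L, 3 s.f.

2.2 µg/L = 0.0022 mg/L.
Mass balance: 0.155·512.1 = 2.1·Cₑ + 510·0.0022.
Cₑ = (79.38 − 1.122) / 2.1 = 37.26 mg/L.

37.3 mg/L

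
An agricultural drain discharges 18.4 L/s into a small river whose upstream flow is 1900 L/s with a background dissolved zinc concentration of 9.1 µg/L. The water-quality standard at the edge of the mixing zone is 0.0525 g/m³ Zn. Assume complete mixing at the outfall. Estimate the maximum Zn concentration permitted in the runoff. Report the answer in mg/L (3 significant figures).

18.4 L/s = 0.0184 m³/s.
1900 L/s = 1.9 m³/s.
9.1 µg/L = 0.0091 mg/L.
Mass balance: 0.0525·1.918 = 0.0184·Cₑ + 1.9·0.0091.
Cₑ = (0.1007 − 0.01729) / 0.0184 = 4.534 mg/L.

4.53 mg/L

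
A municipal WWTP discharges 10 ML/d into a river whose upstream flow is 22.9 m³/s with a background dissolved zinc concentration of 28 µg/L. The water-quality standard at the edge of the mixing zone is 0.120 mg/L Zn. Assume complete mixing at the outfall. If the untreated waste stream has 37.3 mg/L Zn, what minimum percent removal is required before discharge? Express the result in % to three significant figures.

50.9 %

10 ML/d = 0.1157 m³/s.
28 µg/L = 0.028 mg/L.
Mass balance: 0.12·23.02 = 0.1157·Cₑ + 22.9·0.028.
Cₑ = (2.762 − 0.6412) / 0.1157 = 18.32 mg/L.
Required removal = 1 − 18.32/37.3 = 50.88 %.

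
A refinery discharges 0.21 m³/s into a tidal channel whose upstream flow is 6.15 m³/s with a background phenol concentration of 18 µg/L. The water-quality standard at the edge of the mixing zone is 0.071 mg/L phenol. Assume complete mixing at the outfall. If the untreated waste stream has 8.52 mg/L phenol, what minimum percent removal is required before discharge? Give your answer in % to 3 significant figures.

18 µg/L = 0.018 mg/L.
Mass balance: 0.071·6.36 = 0.21·Cₑ + 6.15·0.018.
Cₑ = (0.4516 − 0.1107) / 0.21 = 1.623 mg/L.
Required removal = 1 − 1.623/8.52 = 80.95 %.

80.9 %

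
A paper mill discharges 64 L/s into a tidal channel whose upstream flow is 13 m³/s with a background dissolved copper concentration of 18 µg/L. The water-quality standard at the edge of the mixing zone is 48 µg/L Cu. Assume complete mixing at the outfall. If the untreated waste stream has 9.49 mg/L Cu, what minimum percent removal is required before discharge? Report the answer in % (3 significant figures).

35.3 %

64 L/s = 0.064 m³/s.
18 µg/L = 0.018 mg/L.
48 µg/L = 0.048 mg/L.
Mass balance: 0.048·13.06 = 0.064·Cₑ + 13·0.018.
Cₑ = (0.6271 − 0.234) / 0.064 = 6.142 mg/L.
Required removal = 1 − 6.142/9.49 = 35.28 %.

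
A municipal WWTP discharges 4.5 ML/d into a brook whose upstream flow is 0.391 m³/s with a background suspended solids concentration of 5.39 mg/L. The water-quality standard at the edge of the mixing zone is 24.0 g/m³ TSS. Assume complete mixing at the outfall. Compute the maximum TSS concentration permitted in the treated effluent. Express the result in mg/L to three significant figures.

164 mg/L

4.5 ML/d = 0.05208 m³/s.
Mass balance: 24·0.4431 = 0.05208·Cₑ + 0.391·5.39.
Cₑ = (10.63 − 2.107) / 0.05208 = 163.7 mg/L.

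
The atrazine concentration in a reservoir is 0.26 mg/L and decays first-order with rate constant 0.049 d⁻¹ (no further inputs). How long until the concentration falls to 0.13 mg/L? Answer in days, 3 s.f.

14.1 d

t = ln(C₀/C)/k = ln(0.26/0.13)/0.049 = 0.6931/0.049 = 14.15 d.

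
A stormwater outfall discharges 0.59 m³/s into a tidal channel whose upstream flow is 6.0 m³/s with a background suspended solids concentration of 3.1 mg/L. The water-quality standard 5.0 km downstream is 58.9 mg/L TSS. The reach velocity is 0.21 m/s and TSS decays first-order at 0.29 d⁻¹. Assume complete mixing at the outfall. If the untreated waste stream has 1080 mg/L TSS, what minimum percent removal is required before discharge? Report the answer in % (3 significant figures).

Travel time to the compliance point: t = 5000/0.21 = 2.381e+04 s = 0.2756 d; decay factor exp(−0.29·0.2756) = 0.9232.
So the concentration just after mixing may be at most 58.9/0.9232 = 63.8 mg/L.
Mass balance: 63.8·6.59 = 0.59·Cₑ + 6·3.1.
Cₑ = (420.4 − 18.6) / 0.59 = 681.1 mg/L.
Required removal = 1 − 681.1/1080 = 36.94 %.

36.9 %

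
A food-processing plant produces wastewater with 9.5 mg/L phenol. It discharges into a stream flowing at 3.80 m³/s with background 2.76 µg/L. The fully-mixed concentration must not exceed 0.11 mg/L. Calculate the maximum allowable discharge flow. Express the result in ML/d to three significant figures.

3.75 ML/d

2.76 µg/L = 0.00276 mg/L.
Mass balance at complete mixing: C_std·(Q_w + Q_r) = Q_w·C_e + Q_r·C_b.
Rearranging, Q_w = Q_r·(C_std − C_b)/(C_e − C_std) = 3.80·(0.11 − 0.00276) / (9.5 − 0.11) = 0.0434 m³/s.
= 3.75 ML/d.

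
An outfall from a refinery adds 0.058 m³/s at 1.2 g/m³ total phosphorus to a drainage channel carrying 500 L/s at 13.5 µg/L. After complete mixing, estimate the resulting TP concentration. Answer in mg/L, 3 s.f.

500 L/s = 0.5 m³/s.
13.5 µg/L = 0.0135 mg/L.
Conservation of mass across the mixing zone: C = (0.058·1.2 + 0.5·0.0135) / (0.058 + 0.5) = 0.07635/0.558 = 0.1368 mg/L.

0.137 mg/L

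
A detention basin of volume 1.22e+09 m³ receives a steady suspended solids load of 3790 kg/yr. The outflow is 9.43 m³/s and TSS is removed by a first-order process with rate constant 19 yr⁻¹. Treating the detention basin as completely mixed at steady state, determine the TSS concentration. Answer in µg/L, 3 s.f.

Outflow Q = 9.43 m³/s × 3.156e+07 s/yr = 2.976e+08 m³/yr.
Steady-state CSTR mass balance: W = Q·C + k·V·C, so C = W/(Q + kV).
Q + kV = 2.976e+08 + 19·1.22e+09 = 2.348e+10 m³/yr.
C = 3790/2.348e+10 = 1.614e-07 kg/m³ = 0.0001614 mg/L = 0.1614 µg/L.

0.161 µg/L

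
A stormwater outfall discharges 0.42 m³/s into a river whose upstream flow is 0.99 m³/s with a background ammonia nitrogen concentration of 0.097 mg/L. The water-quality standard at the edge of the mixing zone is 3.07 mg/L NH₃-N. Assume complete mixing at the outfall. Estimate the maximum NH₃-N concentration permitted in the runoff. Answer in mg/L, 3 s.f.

10.1 mg/L

Mass balance: 3.07·1.41 = 0.42·Cₑ + 0.99·0.097.
Cₑ = (4.329 − 0.09603) / 0.42 = 10.08 mg/L.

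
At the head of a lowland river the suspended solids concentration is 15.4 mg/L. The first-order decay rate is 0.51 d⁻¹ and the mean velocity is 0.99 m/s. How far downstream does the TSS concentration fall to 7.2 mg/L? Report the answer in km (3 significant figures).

From C = C₀·e^(−kt), t = ln(C₀/C)/k = ln(15.4/7.2)/0.51 = 0.7603/0.51 = 1.491 d.
Distance = v·t = 0.99 m/s × 1.288e+05 s = 1.275e+05 m = 127.5 km.

128 km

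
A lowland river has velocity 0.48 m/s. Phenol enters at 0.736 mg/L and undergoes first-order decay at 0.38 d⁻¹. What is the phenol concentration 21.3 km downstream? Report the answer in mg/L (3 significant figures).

Travel time t = 21.3 km / 0.48 m/s = 2.13e+04/0.48 = 4.438e+04 s = 0.5136 d.
First-order decay: C = 0.736·exp(−0.38·0.5136) = 0.736·0.8227 = 0.6055 mg/L.

0.606 mg/L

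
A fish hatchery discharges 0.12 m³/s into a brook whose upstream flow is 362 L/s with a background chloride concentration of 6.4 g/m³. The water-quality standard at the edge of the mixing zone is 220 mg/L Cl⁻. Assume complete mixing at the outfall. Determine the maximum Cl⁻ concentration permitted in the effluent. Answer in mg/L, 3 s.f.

864 mg/L

362 L/s = 0.362 m³/s.
Mass balance: 220·0.482 = 0.12·Cₑ + 0.362·6.4.
Cₑ = (106 − 2.317) / 0.12 = 864.4 mg/L.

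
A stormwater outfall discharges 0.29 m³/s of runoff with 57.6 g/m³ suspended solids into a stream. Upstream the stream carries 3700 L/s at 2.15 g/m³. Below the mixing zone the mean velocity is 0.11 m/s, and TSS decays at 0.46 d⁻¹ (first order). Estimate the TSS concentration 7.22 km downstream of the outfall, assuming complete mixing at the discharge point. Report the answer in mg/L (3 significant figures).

4.36 mg/L

3700 L/s = 3.7 m³/s.
After complete mixing, C₀ = (0.29·57.6 + 3.7·2.15) / 3.99 = 6.18 mg/L.
Travel time t = 7220 m / 0.11 m/s = 6.564e+04 s = 0.7597 d.
C = 6.18·exp(−0.46·0.7597) = 6.18·0.7051 = 4.357 mg/L.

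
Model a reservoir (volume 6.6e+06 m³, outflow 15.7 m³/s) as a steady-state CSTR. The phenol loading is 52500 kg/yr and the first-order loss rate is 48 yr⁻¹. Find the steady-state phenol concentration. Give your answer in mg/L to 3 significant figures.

Outflow Q = 15.7 m³/s × 3.156e+07 s/yr = 4.955e+08 m³/yr.
Steady-state CSTR mass balance: W = Q·C + k·V·C, so C = W/(Q + kV).
Q + kV = 4.955e+08 + 48·6.6e+06 = 8.123e+08 m³/yr.
C = 52500/8.123e+08 = 6.463e-05 kg/m³ = 0.06463 mg/L.

0.0646 mg/L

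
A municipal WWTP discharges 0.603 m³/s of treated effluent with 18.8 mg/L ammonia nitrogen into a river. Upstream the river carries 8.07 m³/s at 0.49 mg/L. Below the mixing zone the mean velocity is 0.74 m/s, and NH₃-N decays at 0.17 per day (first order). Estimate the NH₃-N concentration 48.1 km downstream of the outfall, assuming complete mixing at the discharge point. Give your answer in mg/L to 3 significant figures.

1.55 mg/L

After complete mixing, C₀ = (0.603·18.8 + 8.07·0.49) / 8.673 = 1.763 mg/L.
Travel time t = 4.81e+04 m / 0.74 m/s = 6.5e+04 s = 0.7523 d.
C = 1.763·exp(−0.17·0.7523) = 1.763·0.8799 = 1.551 mg/L.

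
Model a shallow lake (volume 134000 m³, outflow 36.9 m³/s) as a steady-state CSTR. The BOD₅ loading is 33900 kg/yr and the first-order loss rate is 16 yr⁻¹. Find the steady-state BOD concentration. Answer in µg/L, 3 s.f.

29.1 µg/L

Outflow Q = 36.9 m³/s × 3.156e+07 s/yr = 1.164e+09 m³/yr.
Steady-state CSTR mass balance: W = Q·C + k·V·C, so C = W/(Q + kV).
Q + kV = 1.164e+09 + 16·134000 = 1.167e+09 m³/yr.
C = 33900/1.167e+09 = 2.906e-05 kg/m³ = 0.02906 mg/L = 29.06 µg/L.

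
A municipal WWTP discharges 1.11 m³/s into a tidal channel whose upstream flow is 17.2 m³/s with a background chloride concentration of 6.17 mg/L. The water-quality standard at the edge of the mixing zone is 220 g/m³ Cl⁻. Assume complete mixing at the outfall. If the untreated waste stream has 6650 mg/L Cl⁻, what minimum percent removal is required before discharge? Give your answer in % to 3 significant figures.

Mass balance: 220·18.31 = 1.11·Cₑ + 17.2·6.17.
Cₑ = (4028 − 106.1) / 1.11 = 3533 mg/L.
Required removal = 1 − 3533/6650 = 46.87 %.

46.9 %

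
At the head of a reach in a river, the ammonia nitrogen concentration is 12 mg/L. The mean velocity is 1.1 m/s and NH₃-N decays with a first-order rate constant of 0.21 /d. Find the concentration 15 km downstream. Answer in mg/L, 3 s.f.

Travel time t = 15 km / 1.1 m/s = 1.5e+04/1.1 = 1.364e+04 s = 0.1578 d.
First-order decay: C = 12·exp(−0.21·0.1578) = 12·0.9674 = 11.61 mg/L.

11.6 mg/L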